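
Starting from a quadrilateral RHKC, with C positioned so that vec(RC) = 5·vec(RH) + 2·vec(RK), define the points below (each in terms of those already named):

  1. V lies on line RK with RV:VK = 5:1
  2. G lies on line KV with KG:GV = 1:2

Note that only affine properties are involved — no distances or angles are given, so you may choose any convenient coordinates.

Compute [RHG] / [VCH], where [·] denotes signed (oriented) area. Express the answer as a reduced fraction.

[RHG]:[VCH] = -17/96

Work in coordinates with R = (0, 0), H = (1, 0), K = (0, 1), C = (5, 2).
1. V lies on line RK with RV:VK = 5:1 ⇒ V = (0, 5/6)
2. G lies on line KV with KG:GV = 1:2 ⇒ G = (0, 17/18)
2·[RHG] = 17/18, 2·[VCH] = -16/3
[RHG]:[VCH] = 17/18:-16/3 = -17/96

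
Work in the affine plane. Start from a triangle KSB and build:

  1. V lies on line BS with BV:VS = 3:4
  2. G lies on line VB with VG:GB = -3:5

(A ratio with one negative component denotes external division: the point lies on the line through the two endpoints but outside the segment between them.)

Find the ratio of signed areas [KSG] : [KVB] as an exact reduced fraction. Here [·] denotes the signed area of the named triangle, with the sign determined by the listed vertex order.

Work in coordinates with K = (0, 0), S = (1, 0), B = (0, 1).
1. V lies on line BS with BV:VS = 3:4 ⇒ V = (3/7, 4/7)
2. G lies on line VB with VG:GB = -3:5 ⇒ G = (15/14, -1/14)
2·[KSG] = -1/14, 2·[KVB] = 3/7
[KSG]:[KVB] = -1/14:3/7 = -1/6

[KSG]:[KVB] = -1/6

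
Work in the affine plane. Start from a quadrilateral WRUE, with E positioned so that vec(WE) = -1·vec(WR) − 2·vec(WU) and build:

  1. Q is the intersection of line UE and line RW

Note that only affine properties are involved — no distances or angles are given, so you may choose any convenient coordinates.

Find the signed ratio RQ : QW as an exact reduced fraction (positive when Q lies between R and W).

Choose coordinates W = (0, 0), R = (1, 0), U = (0, 1), E = (-1, -2).
1. Q is the intersection of line UE and line RW ⇒ Q = (-1/3, 0)
Q = R + t·(W−R) with t = 4/3, so RQ:QW = t:(1−t) = 4/3:-1/3

RQ:QW = -4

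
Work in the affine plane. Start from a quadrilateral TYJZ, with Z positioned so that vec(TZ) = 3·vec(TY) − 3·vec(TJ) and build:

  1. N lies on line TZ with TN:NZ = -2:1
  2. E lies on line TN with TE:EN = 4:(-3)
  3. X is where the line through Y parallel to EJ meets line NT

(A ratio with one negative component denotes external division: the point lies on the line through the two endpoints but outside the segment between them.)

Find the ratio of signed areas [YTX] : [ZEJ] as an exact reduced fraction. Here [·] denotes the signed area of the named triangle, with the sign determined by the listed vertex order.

Set T = (0, 0), Y = (1, 0), J = (0, 1), Z = (3, -3); any affine frame gives the same invariant.
1. N lies on line TZ with TN:NZ = -2:1 ⇒ N = (6, -6)
2. E lies on line TN with TE:EN = 4:(-3) ⇒ E = (24, -24)
3. X is where the line through Y parallel to EJ meets line NT ⇒ X = (25, -25)
2·[YTX] = 25, 2·[ZEJ] = 21
[YTX]:[ZEJ] = 25:21 = 25/21

[YTX]:[ZEJ] = 25/21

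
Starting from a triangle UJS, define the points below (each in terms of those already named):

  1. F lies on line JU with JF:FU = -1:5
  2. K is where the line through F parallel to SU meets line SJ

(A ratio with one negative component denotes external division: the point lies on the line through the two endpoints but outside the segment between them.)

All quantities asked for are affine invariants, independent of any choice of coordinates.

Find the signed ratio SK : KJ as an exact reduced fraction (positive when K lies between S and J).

Choose coordinates U = (0, 0), J = (1, 0), S = (0, 1).
1. F lies on line JU with JF:FU = -1:5 ⇒ F = (5/4, 0)
2. K is where the line through F parallel to SU meets line SJ ⇒ K = (5/4, -1/4)
K = S + t·(J−S) with t = 5/4, so SK:KJ = t:(1−t) = 5/4:-1/4

SK:KJ = -5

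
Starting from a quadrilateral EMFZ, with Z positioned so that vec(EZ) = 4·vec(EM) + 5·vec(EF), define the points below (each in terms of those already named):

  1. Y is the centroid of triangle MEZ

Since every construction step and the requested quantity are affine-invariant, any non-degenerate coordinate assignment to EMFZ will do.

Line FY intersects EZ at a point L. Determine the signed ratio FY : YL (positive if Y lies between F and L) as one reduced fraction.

FY:YL = -17/5

Assign E = (0, 0), M = (1, 0), F = (0, 1), Z = (4, 5) — the answer is frame-independent, so this choice is without loss of generality.
1. Y is the centroid of triangle MEZ ⇒ Y = (5/3, 5/3)
line FY meets EZ at L = (20/17, 25/17)
Y = F + t·(L−F) with t = 17/12, so FY:YL = 17/12:-5/12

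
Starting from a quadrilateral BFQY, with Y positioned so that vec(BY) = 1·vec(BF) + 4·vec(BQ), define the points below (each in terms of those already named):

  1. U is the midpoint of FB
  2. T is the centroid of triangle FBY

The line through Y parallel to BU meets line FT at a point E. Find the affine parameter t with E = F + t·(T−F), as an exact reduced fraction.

Assign B = (0, 0), F = (1, 0), Q = (0, 1), Y = (1, 4) — the answer is frame-independent, so this choice is without loss of generality.
1. U is the midpoint of FB ⇒ U = (1/2, 0)
2. T is the centroid of triangle FBY ⇒ T = (2/3, 4/3)
through Y parallel to BU: direction (1/2, 0); meets FT at E = (0, 4)
E = F + t·(T−F) with t = 3

t = 3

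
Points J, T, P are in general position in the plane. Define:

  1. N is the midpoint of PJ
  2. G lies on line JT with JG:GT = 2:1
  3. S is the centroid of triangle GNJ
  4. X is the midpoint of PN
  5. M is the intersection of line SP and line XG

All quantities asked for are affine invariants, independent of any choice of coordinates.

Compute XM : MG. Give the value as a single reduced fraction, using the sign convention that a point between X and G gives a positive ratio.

Work in coordinates with J = (0, 0), T = (1, 0), P = (0, 1).
1. N is the midpoint of PJ ⇒ N = (0, 1/2)
2. G lies on line JT with JG:GT = 2:1 ⇒ G = (2/3, 0)
3. S is the centroid of triangle GNJ ⇒ S = (2/9, 1/6)
4. X is the midpoint of PN ⇒ X = (0, 3/4)
5. M is the intersection of line SP and line XG ⇒ M = (2/21, 9/14)
M = X + t·(G−X) with t = 1/7, so XM:MG = t:(1−t) = 1/7:6/7

XM:MG = 1/6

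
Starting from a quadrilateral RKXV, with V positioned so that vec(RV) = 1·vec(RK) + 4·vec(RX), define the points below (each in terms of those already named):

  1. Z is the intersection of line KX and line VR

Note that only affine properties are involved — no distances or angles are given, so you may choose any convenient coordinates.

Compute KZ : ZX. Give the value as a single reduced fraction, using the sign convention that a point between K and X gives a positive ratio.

Choose coordinates R = (0, 0), K = (1, 0), X = (0, 1), V = (1, 4).
1. Z is the intersection of line KX and line VR ⇒ Z = (1/5, 4/5)
Z = K + t·(X−K) with t = 4/5, so KZ:ZX = t:(1−t) = 4/5:1/5

KZ:ZX = 4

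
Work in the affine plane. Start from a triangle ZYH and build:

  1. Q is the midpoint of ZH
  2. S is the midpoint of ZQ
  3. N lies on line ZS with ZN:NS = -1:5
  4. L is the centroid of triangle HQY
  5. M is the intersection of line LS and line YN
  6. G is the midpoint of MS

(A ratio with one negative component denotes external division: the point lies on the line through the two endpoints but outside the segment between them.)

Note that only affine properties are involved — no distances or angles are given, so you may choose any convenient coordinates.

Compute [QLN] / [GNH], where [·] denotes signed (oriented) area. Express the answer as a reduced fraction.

Choose coordinates Z = (0, 0), Y = (1, 0), H = (0, 1).
1. Q is the midpoint of ZH ⇒ Q = (0, 1/2)
2. S is the midpoint of ZQ ⇒ S = (0, 1/4)
3. N lies on line ZS with ZN:NS = -1:5 ⇒ N = (0, -1/16)
4. L is the centroid of triangle HQY ⇒ L = (1/3, 1/2)
5. M is the intersection of line LS and line YN ⇒ M = (-5/11, -1/11)
6. G is the midpoint of MS ⇒ G = (-5/22, 7/88)
2·[QLN] = -3/16, 2·[GNH] = 85/352
[QLN]:[GNH] = -3/16:85/352 = -66/85

[QLN]:[GNH] = -66/85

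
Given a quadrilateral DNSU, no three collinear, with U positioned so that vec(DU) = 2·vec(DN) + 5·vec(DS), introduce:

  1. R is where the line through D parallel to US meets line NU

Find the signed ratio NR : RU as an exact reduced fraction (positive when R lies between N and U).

NR:RU = 2

Choose coordinates D = (0, 0), N = (1, 0), S = (0, 1), U = (2, 5).
1. R is where the line through D parallel to US meets line NU ⇒ R = (5/3, 10/3)
R = N + t·(U−N) with t = 2/3, so NR:RU = t:(1−t) = 2/3:1/3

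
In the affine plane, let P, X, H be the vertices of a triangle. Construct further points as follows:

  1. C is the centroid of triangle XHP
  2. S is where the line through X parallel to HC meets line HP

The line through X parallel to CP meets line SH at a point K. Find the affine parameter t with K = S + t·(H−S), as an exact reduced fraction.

t = 3

Work in coordinates with P = (0, 0), X = (1, 0), H = (0, 1).
1. C is the centroid of triangle XHP ⇒ C = (1/3, 1/3)
2. S is where the line through X parallel to HC meets line HP ⇒ S = (0, 2)
through X parallel to CP: direction (-1/3, -1/3); meets SH at K = (0, -1)
K = S + t·(H−S) with t = 3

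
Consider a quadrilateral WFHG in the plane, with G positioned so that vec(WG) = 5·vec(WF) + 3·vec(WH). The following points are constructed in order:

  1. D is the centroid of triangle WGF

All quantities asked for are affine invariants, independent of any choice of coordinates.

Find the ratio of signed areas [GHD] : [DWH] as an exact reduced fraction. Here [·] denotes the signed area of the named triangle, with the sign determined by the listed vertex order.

Work in coordinates with W = (0, 0), F = (1, 0), H = (0, 1), G = (5, 3).
1. D is the centroid of triangle WGF ⇒ D = (2, 1)
2·[GHD] = 4, 2·[DWH] = -2
[GHD]:[DWH] = 4:-2 = -2

[GHD]:[DWH] = -2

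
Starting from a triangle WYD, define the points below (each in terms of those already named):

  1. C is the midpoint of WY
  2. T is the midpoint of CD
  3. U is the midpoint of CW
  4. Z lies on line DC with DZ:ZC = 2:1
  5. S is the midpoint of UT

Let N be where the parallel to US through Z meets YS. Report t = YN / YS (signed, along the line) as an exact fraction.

Work in coordinates with W = (0, 0), Y = (1, 0), D = (0, 1).
1. C is the midpoint of WY ⇒ C = (1/2, 0)
2. T is the midpoint of CD ⇒ T = (1/4, 1/2)
3. U is the midpoint of CW ⇒ U = (1/4, 0)
4. Z lies on line DC with DZ:ZC = 2:1 ⇒ Z = (1/3, 1/3)
5. S is the midpoint of UT ⇒ S = (1/4, 1/4)
through Z parallel to US: direction (0, 1/4); meets YS at N = (1/3, 2/9)
N = Y + t·(S−Y) with t = 8/9

t = 8/9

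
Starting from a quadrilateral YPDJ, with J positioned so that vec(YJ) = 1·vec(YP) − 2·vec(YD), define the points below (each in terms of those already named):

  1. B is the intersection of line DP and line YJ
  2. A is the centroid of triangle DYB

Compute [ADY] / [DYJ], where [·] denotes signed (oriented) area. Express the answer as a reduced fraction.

[ADY]:[DYJ] = -1/3

Choose coordinates Y = (0, 0), P = (1, 0), D = (0, 1), J = (1, -2).
1. B is the intersection of line DP and line YJ ⇒ B = (-1, 2)
2. A is the centroid of triangle DYB ⇒ A = (-1/3, 1)
2·[ADY] = -1/3, 2·[DYJ] = 1
[ADY]:[DYJ] = -1/3:1 = -1/3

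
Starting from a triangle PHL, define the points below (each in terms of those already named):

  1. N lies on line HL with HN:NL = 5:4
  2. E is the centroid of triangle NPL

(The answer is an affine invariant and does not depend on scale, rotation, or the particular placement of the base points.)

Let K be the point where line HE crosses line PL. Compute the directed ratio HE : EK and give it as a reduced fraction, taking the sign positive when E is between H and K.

HE:EK = 23/4

Assign P = (0, 0), H = (1, 0), L = (0, 1) — the answer is frame-independent, so this choice is without loss of generality.
1. N lies on line HL with HN:NL = 5:4 ⇒ N = (4/9, 5/9)
2. E is the centroid of triangle NPL ⇒ E = (4/27, 14/27)
line HE meets PL at K = (0, 14/23)
E = H + t·(K−H) with t = 23/27, so HE:EK = 23/27:4/27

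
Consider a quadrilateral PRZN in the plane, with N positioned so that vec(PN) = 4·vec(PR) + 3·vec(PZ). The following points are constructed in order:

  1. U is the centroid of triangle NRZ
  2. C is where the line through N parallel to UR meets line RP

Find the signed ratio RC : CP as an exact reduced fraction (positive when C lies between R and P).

RC:CP = -3/5

Set P = (0, 0), R = (1, 0), Z = (0, 1), N = (4, 3); any affine frame gives the same invariant.
1. U is the centroid of triangle NRZ ⇒ U = (5/3, 4/3)
2. C is where the line through N parallel to UR meets line RP ⇒ C = (5/2, 0)
C = R + t·(P−R) with t = -3/2, so RC:CP = t:(1−t) = -3/2:5/2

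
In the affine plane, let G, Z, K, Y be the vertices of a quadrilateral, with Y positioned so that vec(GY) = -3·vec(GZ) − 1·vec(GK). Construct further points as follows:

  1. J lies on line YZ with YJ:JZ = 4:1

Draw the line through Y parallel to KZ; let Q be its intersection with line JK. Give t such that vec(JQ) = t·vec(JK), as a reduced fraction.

Work in coordinates with G = (0, 0), Z = (1, 0), K = (0, 1), Y = (-3, -1).
1. J lies on line YZ with YJ:JZ = 4:1 ⇒ J = (1/5, -1/5)
through Y parallel to KZ: direction (1, -1); meets JK at Q = (1, -5)
Q = J + t·(K−J) with t = -4

t = -4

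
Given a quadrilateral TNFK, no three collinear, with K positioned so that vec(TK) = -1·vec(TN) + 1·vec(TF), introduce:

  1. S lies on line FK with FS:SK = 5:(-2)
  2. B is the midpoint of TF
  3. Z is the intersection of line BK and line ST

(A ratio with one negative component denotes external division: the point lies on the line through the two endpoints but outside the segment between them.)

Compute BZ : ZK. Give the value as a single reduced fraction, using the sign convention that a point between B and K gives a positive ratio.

Choose coordinates T = (0, 0), N = (1, 0), F = (0, 1), K = (-1, 1).
1. S lies on line FK with FS:SK = 5:(-2) ⇒ S = (-5/3, 1)
2. B is the midpoint of TF ⇒ B = (0, 1/2)
3. Z is the intersection of line BK and line ST ⇒ Z = (-5, 3)
Z = B + t·(K−B) with t = 5, so BZ:ZK = t:(1−t) = 5:-4

BZ:ZK = -5/4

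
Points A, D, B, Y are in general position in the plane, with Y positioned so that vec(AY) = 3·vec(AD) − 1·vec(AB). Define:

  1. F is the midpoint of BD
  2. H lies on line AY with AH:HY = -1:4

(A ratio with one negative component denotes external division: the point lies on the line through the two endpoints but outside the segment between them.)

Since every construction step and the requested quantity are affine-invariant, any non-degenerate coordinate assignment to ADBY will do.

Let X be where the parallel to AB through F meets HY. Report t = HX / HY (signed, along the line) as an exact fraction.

t = 3/8

Set A = (0, 0), D = (1, 0), B = (0, 1), Y = (3, -1); any affine frame gives the same invariant.
1. F is the midpoint of BD ⇒ F = (1/2, 1/2)
2. H lies on line AY with AH:HY = -1:4 ⇒ H = (-1, 1/3)
through F parallel to AB: direction (0, 1); meets HY at X = (1/2, -1/6)
X = H + t·(Y−H) with t = 3/8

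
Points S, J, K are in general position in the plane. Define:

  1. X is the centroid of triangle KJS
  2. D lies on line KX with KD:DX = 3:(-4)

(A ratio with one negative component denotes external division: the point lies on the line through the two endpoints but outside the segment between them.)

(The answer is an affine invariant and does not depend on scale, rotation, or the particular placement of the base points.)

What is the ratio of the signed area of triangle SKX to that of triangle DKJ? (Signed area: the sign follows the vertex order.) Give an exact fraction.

[SKX]:[DKJ] = -1/3

Choose coordinates S = (0, 0), J = (1, 0), K = (0, 1).
1. X is the centroid of triangle KJS ⇒ X = (1/3, 1/3)
2. D lies on line KX with KD:DX = 3:(-4) ⇒ D = (-1, 3)
2·[SKX] = -1/3, 2·[DKJ] = 1
[SKX]:[DKJ] = -1/3:1 = -1/3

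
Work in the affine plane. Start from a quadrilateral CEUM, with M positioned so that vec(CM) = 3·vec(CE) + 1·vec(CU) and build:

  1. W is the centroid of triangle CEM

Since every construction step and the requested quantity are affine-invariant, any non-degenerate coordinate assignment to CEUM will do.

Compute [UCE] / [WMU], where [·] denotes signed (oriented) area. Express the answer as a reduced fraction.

Assign C = (0, 0), E = (1, 0), U = (0, 1), M = (3, 1) — the answer is frame-independent, so this choice is without loss of generality.
1. W is the centroid of triangle CEM ⇒ W = (4/3, 1/3)
2·[UCE] = 1, 2·[WMU] = 2
[UCE]:[WMU] = 1:2 = 1/2

[UCE]:[WMU] = 1/2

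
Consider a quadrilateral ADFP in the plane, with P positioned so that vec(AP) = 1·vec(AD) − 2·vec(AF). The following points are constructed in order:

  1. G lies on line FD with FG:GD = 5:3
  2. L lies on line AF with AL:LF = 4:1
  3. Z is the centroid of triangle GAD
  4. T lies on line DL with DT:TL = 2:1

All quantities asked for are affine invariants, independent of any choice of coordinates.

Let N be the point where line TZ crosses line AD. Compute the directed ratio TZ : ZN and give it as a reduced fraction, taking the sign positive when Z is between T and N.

Set A = (0, 0), D = (1, 0), F = (0, 1), P = (1, -2); any affine frame gives the same invariant.
1. G lies on line FD with FG:GD = 5:3 ⇒ G = (5/8, 3/8)
2. L lies on line AF with AL:LF = 4:1 ⇒ L = (0, 4/5)
3. Z is the centroid of triangle GAD ⇒ Z = (13/24, 1/8)
4. T lies on line DL with DT:TL = 2:1 ⇒ T = (1/3, 8/15)
line TZ meets AD at N = (89/147, 0)
Z = T + t·(N−T) with t = 49/64, so TZ:ZN = 49/64:15/64

TZ:ZN = 49/15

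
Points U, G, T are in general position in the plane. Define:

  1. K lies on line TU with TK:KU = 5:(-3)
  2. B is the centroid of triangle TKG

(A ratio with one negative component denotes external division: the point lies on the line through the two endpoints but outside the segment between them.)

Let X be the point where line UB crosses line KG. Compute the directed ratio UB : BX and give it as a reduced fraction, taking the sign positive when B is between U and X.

Set U = (0, 0), G = (1, 0), T = (0, 1); any affine frame gives the same invariant.
1. K lies on line TU with TK:KU = 5:(-3) ⇒ K = (0, -3/2)
2. B is the centroid of triangle TKG ⇒ B = (1/3, -1/6)
line UB meets KG at X = (3/4, -3/8)
B = U + t·(X−U) with t = 4/9, so UB:BX = 4/9:5/9

UB:BX = 4/5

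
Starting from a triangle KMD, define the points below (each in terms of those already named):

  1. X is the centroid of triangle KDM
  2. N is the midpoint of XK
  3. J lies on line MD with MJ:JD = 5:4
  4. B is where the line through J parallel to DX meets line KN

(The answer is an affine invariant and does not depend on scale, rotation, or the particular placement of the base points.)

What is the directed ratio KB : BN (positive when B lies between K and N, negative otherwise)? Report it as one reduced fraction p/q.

KB:BN = -26/17

Assign K = (0, 0), M = (1, 0), D = (0, 1) — the answer is frame-independent, so this choice is without loss of generality.
1. X is the centroid of triangle KDM ⇒ X = (1/3, 1/3)
2. N is the midpoint of XK ⇒ N = (1/6, 1/6)
3. J lies on line MD with MJ:JD = 5:4 ⇒ J = (4/9, 5/9)
4. B is where the line through J parallel to DX meets line KN ⇒ B = (13/27, 13/27)
B = K + t·(N−K) with t = 26/9, so KB:BN = t:(1−t) = 26/9:-17/9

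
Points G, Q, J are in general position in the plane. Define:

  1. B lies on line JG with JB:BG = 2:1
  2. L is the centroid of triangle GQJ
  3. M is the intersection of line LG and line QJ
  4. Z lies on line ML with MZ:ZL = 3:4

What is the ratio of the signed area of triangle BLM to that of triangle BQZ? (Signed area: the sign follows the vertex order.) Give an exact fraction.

[BLM]:[BQZ] = 7/30

Set G = (0, 0), Q = (1, 0), J = (0, 1); any affine frame gives the same invariant.
1. B lies on line JG with JB:BG = 2:1 ⇒ B = (0, 1/3)
2. L is the centroid of triangle GQJ ⇒ L = (1/3, 1/3)
3. M is the intersection of line LG and line QJ ⇒ M = (1/2, 1/2)
4. Z lies on line ML with MZ:ZL = 3:4 ⇒ Z = (3/7, 3/7)
2·[BLM] = 1/18, 2·[BQZ] = 5/21
[BLM]:[BQZ] = 1/18:5/21 = 7/30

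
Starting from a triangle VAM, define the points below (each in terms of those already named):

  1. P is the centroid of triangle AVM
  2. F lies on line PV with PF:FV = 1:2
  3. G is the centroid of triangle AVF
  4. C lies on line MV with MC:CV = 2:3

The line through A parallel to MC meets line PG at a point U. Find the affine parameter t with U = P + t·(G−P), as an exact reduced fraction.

Work in coordinates with V = (0, 0), A = (1, 0), M = (0, 1).
1. P is the centroid of triangle AVM ⇒ P = (1/3, 1/3)
2. F lies on line PV with PF:FV = 1:2 ⇒ F = (2/9, 2/9)
3. G is the centroid of triangle AVF ⇒ G = (11/27, 2/27)
4. C lies on line MV with MC:CV = 2:3 ⇒ C = (0, 3/5)
through A parallel to MC: direction (0, -2/5); meets PG at U = (1, -2)
U = P + t·(G−P) with t = 9

t = 9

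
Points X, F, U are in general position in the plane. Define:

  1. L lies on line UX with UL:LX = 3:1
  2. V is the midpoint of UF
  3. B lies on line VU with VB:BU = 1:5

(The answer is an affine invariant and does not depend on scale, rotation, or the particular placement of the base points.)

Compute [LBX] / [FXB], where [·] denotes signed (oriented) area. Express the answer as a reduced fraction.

[LBX]:[FXB] = 5/28

Set X = (0, 0), F = (1, 0), U = (0, 1); any affine frame gives the same invariant.
1. L lies on line UX with UL:LX = 3:1 ⇒ L = (0, 1/4)
2. V is the midpoint of UF ⇒ V = (1/2, 1/2)
3. B lies on line VU with VB:BU = 1:5 ⇒ B = (5/12, 7/12)
2·[LBX] = -5/48, 2·[FXB] = -7/12
[LBX]:[FXB] = -5/48:-7/12 = 5/28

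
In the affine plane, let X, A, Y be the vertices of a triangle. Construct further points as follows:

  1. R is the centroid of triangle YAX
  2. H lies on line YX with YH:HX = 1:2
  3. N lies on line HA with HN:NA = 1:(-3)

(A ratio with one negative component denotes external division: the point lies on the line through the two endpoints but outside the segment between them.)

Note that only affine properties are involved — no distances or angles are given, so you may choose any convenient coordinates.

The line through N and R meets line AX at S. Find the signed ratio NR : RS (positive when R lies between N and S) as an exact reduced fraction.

Set X = (0, 0), A = (1, 0), Y = (0, 1); any affine frame gives the same invariant.
1. R is the centroid of triangle YAX ⇒ R = (1/3, 1/3)
2. H lies on line YX with YH:HX = 1:2 ⇒ H = (0, 2/3)
3. N lies on line HA with HN:NA = 1:(-3) ⇒ N = (-1/2, 1)
line NR meets AX at S = (3/4, 0)
R = N + t·(S−N) with t = 2/3, so NR:RS = 2/3:1/3

NR:RS = 2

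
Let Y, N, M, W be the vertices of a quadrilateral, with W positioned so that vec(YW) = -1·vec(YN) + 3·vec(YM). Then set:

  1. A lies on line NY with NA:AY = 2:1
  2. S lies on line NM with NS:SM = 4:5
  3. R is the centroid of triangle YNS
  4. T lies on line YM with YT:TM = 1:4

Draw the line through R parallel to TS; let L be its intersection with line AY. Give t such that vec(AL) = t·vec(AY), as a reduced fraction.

Choose coordinates Y = (0, 0), N = (1, 0), M = (0, 1), W = (-1, 3).
1. A lies on line NY with NA:AY = 2:1 ⇒ A = (1/3, 0)
2. S lies on line NM with NS:SM = 4:5 ⇒ S = (5/9, 4/9)
3. R is the centroid of triangle YNS ⇒ R = (14/27, 4/27)
4. T lies on line YM with YT:TM = 1:4 ⇒ T = (0, 1/5)
through R parallel to TS: direction (5/9, 11/45); meets AY at L = (2/11, 0)
L = A + t·(Y−A) with t = 5/11

t = 5/11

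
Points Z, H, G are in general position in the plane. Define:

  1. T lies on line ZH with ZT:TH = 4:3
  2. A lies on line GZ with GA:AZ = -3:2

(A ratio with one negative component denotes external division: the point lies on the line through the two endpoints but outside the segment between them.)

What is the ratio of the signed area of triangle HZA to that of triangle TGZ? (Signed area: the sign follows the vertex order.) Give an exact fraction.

Set Z = (0, 0), H = (1, 0), G = (0, 1); any affine frame gives the same invariant.
1. T lies on line ZH with ZT:TH = 4:3 ⇒ T = (4/7, 0)
2. A lies on line GZ with GA:AZ = -3:2 ⇒ A = (0, -2)
2·[HZA] = 2, 2·[TGZ] = 4/7
[HZA]:[TGZ] = 2:4/7 = 7/2

[HZA]:[TGZ] = 7/2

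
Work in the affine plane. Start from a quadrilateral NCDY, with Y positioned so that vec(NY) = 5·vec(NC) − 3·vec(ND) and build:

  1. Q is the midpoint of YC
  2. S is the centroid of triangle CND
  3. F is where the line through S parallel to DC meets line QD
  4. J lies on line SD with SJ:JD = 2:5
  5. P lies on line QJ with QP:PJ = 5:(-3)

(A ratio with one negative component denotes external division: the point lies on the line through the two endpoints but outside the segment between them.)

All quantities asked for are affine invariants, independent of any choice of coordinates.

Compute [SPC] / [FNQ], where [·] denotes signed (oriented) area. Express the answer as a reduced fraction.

[SPC]:[FNQ] = -31/210

Work in coordinates with N = (0, 0), C = (1, 0), D = (0, 1), Y = (5, -3).
1. Q is the midpoint of YC ⇒ Q = (3, -3/2)
2. S is the centroid of triangle CND ⇒ S = (1/3, 1/3)
3. F is where the line through S parallel to DC meets line QD ⇒ F = (-2, 8/3)
4. J lies on line SD with SJ:JD = 2:5 ⇒ J = (5/21, 11/21)
5. P lies on line QJ with QP:PJ = 5:(-3) ⇒ P = (-82/21, 299/84)
2·[SPC] = -31/42, 2·[FNQ] = 5
[SPC]:[FNQ] = -31/42:5 = -31/210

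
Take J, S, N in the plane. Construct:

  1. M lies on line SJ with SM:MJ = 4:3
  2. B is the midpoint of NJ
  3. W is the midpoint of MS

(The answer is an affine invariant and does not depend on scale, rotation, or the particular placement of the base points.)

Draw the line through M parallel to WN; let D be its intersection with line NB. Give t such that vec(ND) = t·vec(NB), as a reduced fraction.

t = 4/5

Set J = (0, 0), S = (1, 0), N = (0, 1); any affine frame gives the same invariant.
1. M lies on line SJ with SM:MJ = 4:3 ⇒ M = (3/7, 0)
2. B is the midpoint of NJ ⇒ B = (0, 1/2)
3. W is the midpoint of MS ⇒ W = (5/7, 0)
through M parallel to WN: direction (-5/7, 1); meets NB at D = (0, 3/5)
D = N + t·(B−N) with t = 4/5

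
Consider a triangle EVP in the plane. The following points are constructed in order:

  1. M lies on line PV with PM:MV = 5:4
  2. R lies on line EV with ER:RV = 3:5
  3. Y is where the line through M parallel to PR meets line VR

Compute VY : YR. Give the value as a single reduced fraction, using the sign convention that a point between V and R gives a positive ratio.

Assign E = (0, 0), V = (1, 0), P = (0, 1) — the answer is frame-independent, so this choice is without loss of generality.
1. M lies on line PV with PM:MV = 5:4 ⇒ M = (5/9, 4/9)
2. R lies on line EV with ER:RV = 3:5 ⇒ R = (3/8, 0)
3. Y is where the line through M parallel to PR meets line VR ⇒ Y = (13/18, 0)
Y = V + t·(R−V) with t = 4/9, so VY:YR = t:(1−t) = 4/9:5/9

VY:YR = 4/5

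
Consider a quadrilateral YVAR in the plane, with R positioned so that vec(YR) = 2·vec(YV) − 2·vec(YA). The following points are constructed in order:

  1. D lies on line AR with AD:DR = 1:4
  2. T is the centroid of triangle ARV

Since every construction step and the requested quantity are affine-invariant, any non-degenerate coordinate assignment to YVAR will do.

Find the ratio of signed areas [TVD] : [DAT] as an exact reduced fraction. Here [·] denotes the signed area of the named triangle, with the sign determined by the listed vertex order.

Set Y = (0, 0), V = (1, 0), A = (0, 1), R = (2, -2); any affine frame gives the same invariant.
1. D lies on line AR with AD:DR = 1:4 ⇒ D = (2/5, 2/5)
2. T is the centroid of triangle ARV ⇒ T = (1, -1/3)
2·[TVD] = 1/5, 2·[DAT] = -1/15
[TVD]:[DAT] = 1/5:-1/15 = -3

[TVD]:[DAT] = -3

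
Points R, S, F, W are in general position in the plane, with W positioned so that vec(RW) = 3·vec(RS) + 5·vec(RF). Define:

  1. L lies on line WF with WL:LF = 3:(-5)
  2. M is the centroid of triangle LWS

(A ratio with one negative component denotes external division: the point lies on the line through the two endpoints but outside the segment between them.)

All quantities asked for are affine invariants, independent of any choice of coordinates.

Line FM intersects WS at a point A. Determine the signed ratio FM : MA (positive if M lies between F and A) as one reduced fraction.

Work in coordinates with R = (0, 0), S = (1, 0), F = (0, 1), W = (3, 5).
1. L lies on line WF with WL:LF = 3:(-5) ⇒ L = (15/2, 11)
2. M is the centroid of triangle LWS ⇒ M = (23/6, 16/3)
line FM meets WS at A = (23/9, 35/9)
M = F + t·(A−F) with t = 3/2, so FM:MA = 3/2:-1/2

FM:MA = -3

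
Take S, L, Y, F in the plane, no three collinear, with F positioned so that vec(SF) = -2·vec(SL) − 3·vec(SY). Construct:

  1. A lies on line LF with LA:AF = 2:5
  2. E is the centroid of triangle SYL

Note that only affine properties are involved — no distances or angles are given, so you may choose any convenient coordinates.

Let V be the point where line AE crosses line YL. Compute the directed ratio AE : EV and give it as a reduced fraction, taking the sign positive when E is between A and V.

AE:EV = 29/7

Set S = (0, 0), L = (1, 0), Y = (0, 1), F = (-2, -3); any affine frame gives the same invariant.
1. A lies on line LF with LA:AF = 2:5 ⇒ A = (1/7, -6/7)
2. E is the centroid of triangle SYL ⇒ E = (1/3, 1/3)
line AE meets YL at V = (11/29, 18/29)
E = A + t·(V−A) with t = 29/36, so AE:EV = 29/36:7/36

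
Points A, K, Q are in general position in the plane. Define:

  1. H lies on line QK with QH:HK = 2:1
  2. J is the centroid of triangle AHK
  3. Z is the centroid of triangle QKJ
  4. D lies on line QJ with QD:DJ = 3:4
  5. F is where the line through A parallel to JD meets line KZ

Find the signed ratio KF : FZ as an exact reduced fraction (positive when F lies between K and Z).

KF:FZ = -4/3

Choose coordinates A = (0, 0), K = (1, 0), Q = (0, 1).
1. H lies on line QK with QH:HK = 2:1 ⇒ H = (2/3, 1/3)
2. J is the centroid of triangle AHK ⇒ J = (5/9, 1/9)
3. Z is the centroid of triangle QKJ ⇒ Z = (14/27, 10/27)
4. D lies on line QJ with QD:DJ = 3:4 ⇒ D = (5/21, 13/21)
5. F is where the line through A parallel to JD meets line KZ ⇒ F = (-25/27, 40/27)
F = K + t·(Z−K) with t = 4, so KF:FZ = t:(1−t) = 4:-3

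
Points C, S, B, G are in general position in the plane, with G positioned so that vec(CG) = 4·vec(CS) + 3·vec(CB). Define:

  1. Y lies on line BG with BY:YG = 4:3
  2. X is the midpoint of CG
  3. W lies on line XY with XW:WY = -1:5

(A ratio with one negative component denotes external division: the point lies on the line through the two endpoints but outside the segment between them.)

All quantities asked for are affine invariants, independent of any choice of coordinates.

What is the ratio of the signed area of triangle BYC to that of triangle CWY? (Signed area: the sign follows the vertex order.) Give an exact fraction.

[BYC]:[CWY] = -32/15

Assign C = (0, 0), S = (1, 0), B = (0, 1), G = (4, 3) — the answer is frame-independent, so this choice is without loss of generality.
1. Y lies on line BG with BY:YG = 4:3 ⇒ Y = (16/7, 15/7)
2. X is the midpoint of CG ⇒ X = (2, 3/2)
3. W lies on line XY with XW:WY = -1:5 ⇒ W = (27/14, 75/56)
2·[BYC] = -16/7, 2·[CWY] = 15/14
[BYC]:[CWY] = -16/7:15/14 = -32/15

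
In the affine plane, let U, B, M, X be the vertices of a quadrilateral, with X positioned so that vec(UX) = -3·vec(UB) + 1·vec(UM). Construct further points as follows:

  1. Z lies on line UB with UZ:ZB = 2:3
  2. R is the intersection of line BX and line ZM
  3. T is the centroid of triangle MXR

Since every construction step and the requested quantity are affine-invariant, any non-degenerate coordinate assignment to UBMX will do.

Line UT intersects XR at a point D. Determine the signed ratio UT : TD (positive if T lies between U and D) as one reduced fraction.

UT:TD = -2

Assign U = (0, 0), B = (1, 0), M = (0, 1), X = (-3, 1) — the answer is frame-independent, so this choice is without loss of generality.
1. Z lies on line UB with UZ:ZB = 2:3 ⇒ Z = (2/5, 0)
2. R is the intersection of line BX and line ZM ⇒ R = (1/3, 1/6)
3. T is the centroid of triangle MXR ⇒ T = (-8/9, 13/18)
line UT meets XR at D = (-4/9, 13/36)
T = U + t·(D−U) with t = 2, so UT:TD = 2:-1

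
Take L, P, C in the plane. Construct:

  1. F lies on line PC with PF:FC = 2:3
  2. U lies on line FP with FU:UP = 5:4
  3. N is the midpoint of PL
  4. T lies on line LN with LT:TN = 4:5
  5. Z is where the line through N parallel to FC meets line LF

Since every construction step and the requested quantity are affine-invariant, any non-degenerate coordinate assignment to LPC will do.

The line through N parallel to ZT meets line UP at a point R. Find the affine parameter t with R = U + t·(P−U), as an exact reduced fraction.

t = -41/40

Set L = (0, 0), P = (1, 0), C = (0, 1); any affine frame gives the same invariant.
1. F lies on line PC with PF:FC = 2:3 ⇒ F = (3/5, 2/5)
2. U lies on line FP with FU:UP = 5:4 ⇒ U = (37/45, 8/45)
3. N is the midpoint of PL ⇒ N = (1/2, 0)
4. T lies on line LN with LT:TN = 4:5 ⇒ T = (2/9, 0)
5. Z is where the line through N parallel to FC meets line LF ⇒ Z = (3/10, 1/5)
through N parallel to ZT: direction (-7/90, -1/5); meets UP at R = (16/25, 9/25)
R = U + t·(P−U) with t = -41/40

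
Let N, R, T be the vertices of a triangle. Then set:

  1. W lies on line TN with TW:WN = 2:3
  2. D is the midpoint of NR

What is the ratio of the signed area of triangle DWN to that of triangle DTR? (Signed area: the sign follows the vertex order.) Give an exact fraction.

[DWN]:[DTR] = -3/5

Choose coordinates N = (0, 0), R = (1, 0), T = (0, 1).
1. W lies on line TN with TW:WN = 2:3 ⇒ W = (0, 3/5)
2. D is the midpoint of NR ⇒ D = (1/2, 0)
2·[DWN] = 3/10, 2·[DTR] = -1/2
[DWN]:[DTR] = 3/10:-1/2 = -3/5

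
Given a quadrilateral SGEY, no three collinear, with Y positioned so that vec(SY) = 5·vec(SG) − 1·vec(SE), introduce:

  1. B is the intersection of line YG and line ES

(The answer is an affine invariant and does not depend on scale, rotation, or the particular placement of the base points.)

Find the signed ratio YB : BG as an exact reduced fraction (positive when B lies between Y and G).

YB:BG = -5

Assign S = (0, 0), G = (1, 0), E = (0, 1), Y = (5, -1) — the answer is frame-independent, so this choice is without loss of generality.
1. B is the intersection of line YG and line ES ⇒ B = (0, 1/4)
B = Y + t·(G−Y) with t = 5/4, so YB:BG = t:(1−t) = 5/4:-1/4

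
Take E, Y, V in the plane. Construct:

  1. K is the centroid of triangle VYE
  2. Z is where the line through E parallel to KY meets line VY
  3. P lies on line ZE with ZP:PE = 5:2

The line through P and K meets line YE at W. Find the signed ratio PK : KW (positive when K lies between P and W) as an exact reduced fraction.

PK:KW = -13/7

Work in coordinates with E = (0, 0), Y = (1, 0), V = (0, 1).
1. K is the centroid of triangle VYE ⇒ K = (1/3, 1/3)
2. Z is where the line through E parallel to KY meets line VY ⇒ Z = (2, -1)
3. P lies on line ZE with ZP:PE = 5:2 ⇒ P = (4/7, -2/7)
line PK meets YE at W = (6/13, 0)
K = P + t·(W−P) with t = 13/6, so PK:KW = 13/6:-7/6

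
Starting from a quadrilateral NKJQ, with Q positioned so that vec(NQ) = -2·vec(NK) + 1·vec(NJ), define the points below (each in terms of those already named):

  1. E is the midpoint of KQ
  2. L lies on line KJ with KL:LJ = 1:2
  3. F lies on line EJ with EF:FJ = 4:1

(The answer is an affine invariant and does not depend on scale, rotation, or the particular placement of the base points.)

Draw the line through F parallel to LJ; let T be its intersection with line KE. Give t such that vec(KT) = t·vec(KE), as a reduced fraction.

Choose coordinates N = (0, 0), K = (1, 0), J = (0, 1), Q = (-2, 1).
1. E is the midpoint of KQ ⇒ E = (-1/2, 1/2)
2. L lies on line KJ with KL:LJ = 1:2 ⇒ L = (2/3, 1/3)
3. F lies on line EJ with EF:FJ = 4:1 ⇒ F = (-1/10, 9/10)
through F parallel to LJ: direction (-2/3, 2/3); meets KE at T = (7/10, 1/10)
T = K + t·(E−K) with t = 1/5

t = 1/5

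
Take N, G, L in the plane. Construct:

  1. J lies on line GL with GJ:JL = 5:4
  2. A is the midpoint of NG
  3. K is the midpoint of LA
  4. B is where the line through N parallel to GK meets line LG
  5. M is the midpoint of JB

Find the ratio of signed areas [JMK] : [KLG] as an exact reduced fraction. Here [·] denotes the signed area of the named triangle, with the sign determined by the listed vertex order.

Set N = (0, 0), G = (1, 0), L = (0, 1); any affine frame gives the same invariant.
1. J lies on line GL with GJ:JL = 5:4 ⇒ J = (4/9, 5/9)
2. A is the midpoint of NG ⇒ A = (1/2, 0)
3. K is the midpoint of LA ⇒ K = (1/4, 1/2)
4. B is where the line through N parallel to GK meets line LG ⇒ B = (3, -2)
5. M is the midpoint of JB ⇒ M = (31/18, -13/18)
2·[JMK] = -23/72, 2·[KLG] = -1/4
[JMK]:[KLG] = -23/72:-1/4 = 23/18

[JMK]:[KLG] = 23/18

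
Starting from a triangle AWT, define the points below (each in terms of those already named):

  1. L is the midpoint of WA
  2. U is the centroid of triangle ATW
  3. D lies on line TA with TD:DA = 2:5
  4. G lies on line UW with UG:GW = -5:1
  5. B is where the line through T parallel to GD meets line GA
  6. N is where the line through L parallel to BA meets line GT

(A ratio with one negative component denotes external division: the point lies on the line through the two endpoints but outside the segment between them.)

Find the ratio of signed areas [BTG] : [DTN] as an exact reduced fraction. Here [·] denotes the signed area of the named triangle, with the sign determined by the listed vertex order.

Work in coordinates with A = (0, 0), W = (1, 0), T = (0, 1).
1. L is the midpoint of WA ⇒ L = (1/2, 0)
2. U is the centroid of triangle ATW ⇒ U = (1/3, 1/3)
3. D lies on line TA with TD:DA = 2:5 ⇒ D = (0, 5/7)
4. G lies on line UW with UG:GW = -5:1 ⇒ G = (7/6, -1/12)
5. B is where the line through T parallel to GD meets line GA ⇒ B = (49/30, -7/60)
6. N is where the line through L parallel to BA meets line GT ⇒ N = (9/8, -5/112)
2·[BTG] = 7/15, 2·[DTN] = -9/28
[BTG]:[DTN] = 7/15:-9/28 = -196/135

[BTG]:[DTN] = -196/135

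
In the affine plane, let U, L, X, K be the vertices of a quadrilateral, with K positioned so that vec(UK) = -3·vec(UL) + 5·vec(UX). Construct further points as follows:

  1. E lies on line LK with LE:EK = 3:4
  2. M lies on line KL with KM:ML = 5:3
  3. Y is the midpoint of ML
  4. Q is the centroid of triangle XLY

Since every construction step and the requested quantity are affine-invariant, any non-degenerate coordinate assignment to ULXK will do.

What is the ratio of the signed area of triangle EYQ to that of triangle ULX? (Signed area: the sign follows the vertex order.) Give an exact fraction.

Assign U = (0, 0), L = (1, 0), X = (0, 1), K = (-3, 5) — the answer is frame-independent, so this choice is without loss of generality.
1. E lies on line LK with LE:EK = 3:4 ⇒ E = (-5/7, 15/7)
2. M lies on line KL with KM:ML = 5:3 ⇒ M = (-1/2, 15/8)
3. Y is the midpoint of ML ⇒ Y = (1/4, 15/16)
4. Q is the centroid of triangle XLY ⇒ Q = (5/12, 31/48)
2·[EYQ] = -9/112, 2·[ULX] = 1
[EYQ]:[ULX] = -9/112:1 = -9/112

[EYQ]:[ULX] = -9/112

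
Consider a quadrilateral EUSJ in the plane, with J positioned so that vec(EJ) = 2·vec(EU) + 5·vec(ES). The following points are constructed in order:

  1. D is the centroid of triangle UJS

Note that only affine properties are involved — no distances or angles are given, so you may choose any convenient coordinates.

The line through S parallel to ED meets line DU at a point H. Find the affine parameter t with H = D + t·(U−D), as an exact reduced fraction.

t = -1/2

Choose coordinates E = (0, 0), U = (1, 0), S = (0, 1), J = (2, 5).
1. D is the centroid of triangle UJS ⇒ D = (1, 2)
through S parallel to ED: direction (1, 2); meets DU at H = (1, 3)
H = D + t·(U−D) with t = -1/2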